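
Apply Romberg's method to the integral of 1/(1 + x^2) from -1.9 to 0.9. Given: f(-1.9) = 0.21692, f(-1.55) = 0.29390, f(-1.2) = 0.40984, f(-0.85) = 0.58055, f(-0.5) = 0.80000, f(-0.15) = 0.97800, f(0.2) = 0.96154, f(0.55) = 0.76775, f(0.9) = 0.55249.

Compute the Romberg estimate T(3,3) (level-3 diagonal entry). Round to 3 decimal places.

1.818

T(0,0) (trapezoid, 1 panel, h=2.8000): 1.07717
T(1,0) (trapezoid, 2 panels, h=1.4000): 1.65859
T(2,0) (trapezoid, 4 panels, h=0.7000): 1.78926
T(3,0) (trapezoid, 8 panels, h=0.3500): 1.81170
T(1,1) = 1.65859 + (1.65859 − 1.07717)/3 = 1.85240
T(2,1) = 1.78926 + (1.78926 − 1.65859)/3 = 1.83282
T(3,1) = 1.81170 + (1.81170 − 1.78926)/3 = 1.81918
T(2,2) = 1.83282 + (1.83282 − 1.85240)/15 = 1.83151
T(3,2) = 1.81918 + (1.81918 − 1.83282)/15 = 1.81827
T(3,3) = 1.81827 + (1.81827 − 1.83151)/63 = 1.81806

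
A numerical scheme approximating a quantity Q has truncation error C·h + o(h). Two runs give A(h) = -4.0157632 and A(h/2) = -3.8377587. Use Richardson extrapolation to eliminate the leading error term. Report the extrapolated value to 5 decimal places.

-3.65975

Extrapolated value = (2·A(h/2) − A(h)) / (2 − 1)
= (2·(-3.8377587) − (-4.0157632)) / 1
= -3.6597542 / 1 = -3.6597542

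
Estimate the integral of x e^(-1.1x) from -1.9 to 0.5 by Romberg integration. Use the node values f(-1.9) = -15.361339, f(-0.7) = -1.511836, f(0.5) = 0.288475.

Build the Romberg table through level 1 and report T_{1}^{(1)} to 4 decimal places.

T_{0}^{(0)} (trapezoid, 1 panel, h=2.4000): -18.087437
T_{1}^{(0)} (trapezoid, 2 panels, h=1.2000): -10.857922
T_{1}^{(1)} = -10.857922 + (-10.857922 − (-18.087437))/3 = -8.448084

-8.4481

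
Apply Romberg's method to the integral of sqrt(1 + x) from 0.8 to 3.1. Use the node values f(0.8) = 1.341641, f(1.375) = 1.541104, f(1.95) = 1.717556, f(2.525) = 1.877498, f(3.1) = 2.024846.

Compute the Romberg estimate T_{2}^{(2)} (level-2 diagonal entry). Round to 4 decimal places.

3.9246

T_{0}^{(0)} (trapezoid, 1 panel, h=2.3000): 3.871460
T_{1}^{(0)} (trapezoid, 2 panels, h=1.1500): 3.910919
T_{2}^{(0)} (trapezoid, 4 panels, h=0.5750): 3.921156
T_{1}^{(1)} = 3.910919 + (3.910919 − 3.871460)/3 = 3.924072
T_{2}^{(1)} = 3.921156 + (3.921156 − 3.910919)/3 = 3.924568
T_{2}^{(2)} = 3.924568 + (3.924568 − 3.924072)/15 = 3.924601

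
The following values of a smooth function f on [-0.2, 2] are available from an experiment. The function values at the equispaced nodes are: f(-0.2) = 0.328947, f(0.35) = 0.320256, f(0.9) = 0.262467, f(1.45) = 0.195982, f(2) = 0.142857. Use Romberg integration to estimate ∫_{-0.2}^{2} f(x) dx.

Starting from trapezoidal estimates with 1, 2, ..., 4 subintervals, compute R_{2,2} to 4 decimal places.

0.5615

R_{0,0} (trapezoid, 1 panel, h=2.2000): 0.518984
R_{1,0} (trapezoid, 2 panels, h=1.1000): 0.548206
R_{2,0} (trapezoid, 4 panels, h=0.5500): 0.558034
R_{1,1} = 0.548206 + (0.548206 − 0.518984)/3 = 0.557947
R_{2,1} = 0.558034 + (0.558034 − 0.548206)/3 = 0.561310
R_{2,2} = 0.561310 + (0.561310 − 0.557947)/15 = 0.561534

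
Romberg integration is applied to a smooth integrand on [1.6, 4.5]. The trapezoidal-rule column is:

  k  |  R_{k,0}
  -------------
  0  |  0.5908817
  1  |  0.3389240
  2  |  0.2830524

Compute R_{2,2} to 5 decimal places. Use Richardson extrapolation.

0.26506

R_{1,1} = (4·0.3389240 − 0.5908817) / 3 = 0.2549381
R_{2,1} = 0.2830524 + (0.2830524 − 0.3389240)/3 = 0.2644285
R_{2,2} = (16·0.2644285 − 0.2549381) / 15 = 0.2650612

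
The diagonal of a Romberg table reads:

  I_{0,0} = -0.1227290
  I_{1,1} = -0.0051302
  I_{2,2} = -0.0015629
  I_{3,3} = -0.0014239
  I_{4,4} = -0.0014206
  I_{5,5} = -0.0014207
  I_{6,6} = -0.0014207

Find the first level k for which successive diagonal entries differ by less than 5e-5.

k = 4

|I_{1,1} − I_{0,0}| = 0.1175988 ≥ 5e-5
|I_{2,2} − I_{1,1}| = 0.0035673 ≥ 5e-5
|I_{3,3} − I_{2,2}| = 0.0001390 ≥ 5e-5
|I_{4,4} − I_{3,3}| = 0.0000033 < 5e-5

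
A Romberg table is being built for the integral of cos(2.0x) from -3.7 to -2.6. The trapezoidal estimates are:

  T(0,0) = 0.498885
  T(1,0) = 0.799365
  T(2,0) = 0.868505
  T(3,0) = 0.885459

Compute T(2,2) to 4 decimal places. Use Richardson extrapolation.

0.8910

T(1,1) = (4·0.799365 − 0.498885) / 3 = 0.899525
T(2,1) = 0.868505 + (0.868505 − 0.799365)/3 = 0.891552
T(2,2) = 0.891552 + (0.891552 − 0.899525)/15 = 0.891020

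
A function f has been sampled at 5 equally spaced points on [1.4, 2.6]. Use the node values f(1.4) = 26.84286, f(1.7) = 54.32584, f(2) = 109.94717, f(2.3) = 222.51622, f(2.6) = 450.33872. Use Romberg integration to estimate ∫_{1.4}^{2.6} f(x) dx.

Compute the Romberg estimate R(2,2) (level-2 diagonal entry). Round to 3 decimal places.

180.248

R(0,0) (trapezoid, 1 panel, h=1.2000): 286.30895
R(1,0) (trapezoid, 2 panels, h=0.6000): 209.12278
R(2,0) (trapezoid, 4 panels, h=0.3000): 187.61401
R(1,1) = 209.12278 + (209.12278 − 286.30895)/3 = 183.39406
R(2,1) = 187.61401 + (187.61401 − 209.12278)/3 = 180.44442
R(2,2) = 180.44442 + (180.44442 − 183.39406)/15 = 180.24778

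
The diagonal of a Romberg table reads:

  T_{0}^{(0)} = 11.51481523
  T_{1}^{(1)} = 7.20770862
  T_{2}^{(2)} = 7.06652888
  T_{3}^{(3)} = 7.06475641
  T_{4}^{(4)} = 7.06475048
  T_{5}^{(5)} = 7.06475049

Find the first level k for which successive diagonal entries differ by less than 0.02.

k = 3

|T_{1}^{(1)} − T_{0}^{(0)}| = 4.30710661 ≥ 0.02
|T_{2}^{(2)} − T_{1}^{(1)}| = 0.14117974 ≥ 0.02
|T_{3}^{(3)} − T_{2}^{(2)}| = 0.00177247 < 0.02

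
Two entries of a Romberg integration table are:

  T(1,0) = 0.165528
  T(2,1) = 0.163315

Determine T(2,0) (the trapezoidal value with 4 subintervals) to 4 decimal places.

0.1639

From T(2,1) = (4·T(2,0) − T(1,0))/3, solve for T(2,0):
4·T(2,0) = 3·0.163315 + 0.165528 = 0.655473
T(2,0) = 0.163868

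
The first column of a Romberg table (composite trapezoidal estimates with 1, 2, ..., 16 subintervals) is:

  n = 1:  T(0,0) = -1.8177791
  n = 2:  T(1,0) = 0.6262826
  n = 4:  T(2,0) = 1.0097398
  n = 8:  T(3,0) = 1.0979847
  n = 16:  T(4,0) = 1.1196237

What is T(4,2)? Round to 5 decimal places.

1.12680

T(3,1) = (4·1.0979847 − 1.0097398) / 3 = 1.1273997
T(4,1) = (4·1.1196237 − 1.0979847) / 3 = 1.1268367
T(4,2) = 1.1268367 + (1.1268367 − 1.1273997)/15 = 1.1267992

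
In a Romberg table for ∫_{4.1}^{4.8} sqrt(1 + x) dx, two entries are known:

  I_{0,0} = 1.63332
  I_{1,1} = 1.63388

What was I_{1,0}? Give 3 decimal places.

1.634

From I_{1,1} = (4·I_{1,0} − I_{0,0})/3, solve for I_{1,0}:
4·I_{1,0} = 3·1.63388 + 1.63332 = 6.53496
I_{1,0} = 1.63374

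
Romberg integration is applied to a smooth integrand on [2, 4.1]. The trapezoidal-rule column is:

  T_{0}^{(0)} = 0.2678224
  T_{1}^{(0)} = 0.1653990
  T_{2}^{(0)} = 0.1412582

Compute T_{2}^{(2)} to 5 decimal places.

0.13334

Richardson extrapolation on the trapezoidal column (denominator 4−1=3):
T_{1}^{(1)} = 0.1653990 + (0.1653990 − 0.2678224)/3 = 0.1312579
T_{2}^{(1)} = (4·0.1412582 − 0.1653990) / 3 = 0.1332113
T_{2}^{(2)} = (16·0.1332113 − 0.1312579) / 15 = 0.1333415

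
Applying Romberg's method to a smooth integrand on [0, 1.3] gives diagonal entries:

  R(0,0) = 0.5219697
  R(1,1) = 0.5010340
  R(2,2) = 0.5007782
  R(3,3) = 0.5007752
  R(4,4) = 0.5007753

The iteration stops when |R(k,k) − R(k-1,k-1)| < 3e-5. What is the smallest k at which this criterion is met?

|R(1,1) − R(0,0)| = 0.0209357 ≥ 3e-5
|R(2,2) − R(1,1)| = 0.0002558 ≥ 3e-5
|R(3,3) − R(2,2)| = 0.0000030 < 3e-5

k = 3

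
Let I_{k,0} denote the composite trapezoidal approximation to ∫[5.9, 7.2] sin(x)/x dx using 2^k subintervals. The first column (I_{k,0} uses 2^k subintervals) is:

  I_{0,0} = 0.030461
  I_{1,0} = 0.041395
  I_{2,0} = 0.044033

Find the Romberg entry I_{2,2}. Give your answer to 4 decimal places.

I_{1,1} = (4·0.041395 − 0.030461) / 3 = 0.045040
I_{2,1} = (4·0.044033 − 0.041395) / 3 = 0.044912
I_{2,2} = (16·0.044912 − 0.045040) / 15 = 0.044903

0.0449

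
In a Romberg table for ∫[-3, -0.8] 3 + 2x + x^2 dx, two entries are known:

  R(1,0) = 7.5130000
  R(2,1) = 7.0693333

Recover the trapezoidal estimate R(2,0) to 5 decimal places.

From R(2,1) = (4·R(2,0) − R(1,0))/3, solve for R(2,0):
4·R(2,0) = 3·7.0693333 + 7.5130000 = 28.7209999
R(2,0) = 7.1802500

7.18025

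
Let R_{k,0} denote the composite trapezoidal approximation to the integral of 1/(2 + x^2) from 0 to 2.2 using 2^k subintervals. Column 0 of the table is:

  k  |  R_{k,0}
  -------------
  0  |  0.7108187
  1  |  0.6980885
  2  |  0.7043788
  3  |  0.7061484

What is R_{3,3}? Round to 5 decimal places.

0.70675

R_{1,1} = 0.6980885 + (0.6980885 − 0.7108187)/3 = 0.6938451
R_{2,1} = 0.7043788 + (0.7043788 − 0.6980885)/3 = 0.7064756
R_{3,1} = 0.7061484 + (0.7061484 − 0.7043788)/3 = 0.7067383
R_{2,2} = (16·0.7064756 − 0.6938451) / 15 = 0.7073176
R_{3,2} = (16·0.7067383 − 0.7064756) / 15 = 0.7067558
R_{3,3} = (64·0.7067558 − 0.7073176) / 63 = 0.7067469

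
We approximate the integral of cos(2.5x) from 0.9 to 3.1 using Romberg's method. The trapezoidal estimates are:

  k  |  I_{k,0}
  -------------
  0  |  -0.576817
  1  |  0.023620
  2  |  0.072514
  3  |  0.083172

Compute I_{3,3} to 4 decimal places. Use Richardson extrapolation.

I_{1,1} = (4·0.023620 − (-0.576817)) / 3 = 0.223766
I_{2,1} = (4·0.072514 − 0.023620) / 3 = 0.088812
I_{3,1} = 0.083172 + (0.083172 − 0.072514)/3 = 0.086725
I_{2,2} = (16·0.088812 − 0.223766) / 15 = 0.079815
I_{3,2} = 0.086725 + (0.086725 − 0.088812)/15 = 0.086586
I_{3,3} = 0.086586 + (0.086586 − 0.079815)/63 = 0.086693

0.0867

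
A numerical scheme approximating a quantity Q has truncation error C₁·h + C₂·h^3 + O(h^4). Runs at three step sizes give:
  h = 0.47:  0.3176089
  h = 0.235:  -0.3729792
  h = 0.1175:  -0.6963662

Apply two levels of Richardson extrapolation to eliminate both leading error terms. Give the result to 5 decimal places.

-1.01349

First eliminate the h term (factor 2^1 = 2):
  B₁ = (2·(-0.3729792) − 0.3176089)/1 = -1.0635673
  B₂ = (2·(-0.6963662) − (-0.3729792))/1 = -1.0197532
Then eliminate the h^3 term (factor 2^3 = 8):
  (8·(-1.0197532) − (-1.0635673))/7 = -1.0134940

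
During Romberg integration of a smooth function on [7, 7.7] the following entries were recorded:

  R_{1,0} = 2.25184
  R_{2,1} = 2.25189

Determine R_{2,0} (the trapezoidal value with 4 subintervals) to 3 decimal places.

2.252

From R_{2,1} = (4·R_{2,0} − R_{1,0})/3, solve for R_{2,0}:
4·R_{2,0} = 3·2.25189 + 2.25184 = 9.00751
R_{2,0} = 2.25188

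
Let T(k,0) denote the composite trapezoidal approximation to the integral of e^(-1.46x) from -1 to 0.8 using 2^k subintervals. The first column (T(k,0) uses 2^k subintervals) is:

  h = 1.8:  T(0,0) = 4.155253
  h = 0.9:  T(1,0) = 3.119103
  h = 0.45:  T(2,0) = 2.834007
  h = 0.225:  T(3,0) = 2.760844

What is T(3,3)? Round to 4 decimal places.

Richardson extrapolation on the trapezoidal column (denominator 4−1=3):
T(1,1) = (4·3.119103 − 4.155253) / 3 = 2.773720
T(2,1) = 2.834007 + (2.834007 − 3.119103)/3 = 2.738975
T(3,1) = (4·2.760844 − 2.834007) / 3 = 2.736456
T(2,2) = (16·2.738975 − 2.773720) / 15 = 2.736659
T(3,2) = (16·2.736456 − 2.738975) / 15 = 2.736288
T(3,3) = (64·2.736288 − 2.736659) / 63 = 2.736282
(Column j=1 coincides with Simpson's rule on the same nodes.)

2.7363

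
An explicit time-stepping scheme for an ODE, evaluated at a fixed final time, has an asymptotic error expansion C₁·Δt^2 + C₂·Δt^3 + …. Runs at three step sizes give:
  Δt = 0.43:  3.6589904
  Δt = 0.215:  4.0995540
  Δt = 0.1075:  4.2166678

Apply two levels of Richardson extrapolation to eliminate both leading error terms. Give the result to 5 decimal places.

4.25703

First eliminate the Δt^2 term (factor 2^2 = 4):
  B₁ = (4·4.0995540 − 3.6589904)/3 = 4.2464085
  B₂ = (4·4.2166678 − 4.0995540)/3 = 4.2557057
Then eliminate the Δt^3 term (factor 2^3 = 8):
  (8·4.2557057 − 4.2464085)/7 = 4.2570339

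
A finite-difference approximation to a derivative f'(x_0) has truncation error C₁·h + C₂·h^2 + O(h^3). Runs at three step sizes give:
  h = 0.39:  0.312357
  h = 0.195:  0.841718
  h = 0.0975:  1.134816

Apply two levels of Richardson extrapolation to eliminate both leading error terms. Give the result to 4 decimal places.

First eliminate the h term (factor 2^1 = 2):
  B₁ = (2·0.841718 − 0.312357)/1 = 1.371079
  B₂ = (2·1.134816 − 0.841718)/1 = 1.427914
Then eliminate the h^2 term (factor 2^2 = 4):
  (4·1.427914 − 1.371079)/3 = 1.446859

1.4469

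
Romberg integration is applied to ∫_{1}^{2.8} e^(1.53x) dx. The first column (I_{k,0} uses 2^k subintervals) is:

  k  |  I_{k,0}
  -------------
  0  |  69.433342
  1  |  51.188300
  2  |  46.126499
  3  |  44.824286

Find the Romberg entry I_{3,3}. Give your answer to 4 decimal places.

44.3868

Richardson extrapolation on the trapezoidal column (denominator 4−1=3):
I_{1,1} = (4·51.188300 − 69.433342) / 3 = 45.106619
I_{2,1} = 46.126499 + (46.126499 − 51.188300)/3 = 44.439232
I_{3,1} = 44.824286 + (44.824286 − 46.126499)/3 = 44.390215
I_{2,2} = 44.439232 + (44.439232 − 45.106619)/15 = 44.394740
I_{3,2} = 44.390215 + (44.390215 − 44.439232)/15 = 44.386947
I_{3,3} = (64·44.386947 − 44.394740) / 63 = 44.386823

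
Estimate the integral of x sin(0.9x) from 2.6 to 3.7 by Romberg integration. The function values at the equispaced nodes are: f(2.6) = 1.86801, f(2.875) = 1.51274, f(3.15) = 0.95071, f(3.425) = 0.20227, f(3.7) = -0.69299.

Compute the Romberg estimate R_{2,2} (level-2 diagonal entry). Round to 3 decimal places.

R_{0,0} (trapezoid, 1 panel, h=1.1000): 0.64626
R_{1,0} (trapezoid, 2 panels, h=0.5500): 0.84602
R_{2,0} (trapezoid, 4 panels, h=0.2750): 0.89464
R_{1,1} = 0.84602 + (0.84602 − 0.64626)/3 = 0.91261
R_{2,1} = 0.89464 + (0.89464 − 0.84602)/3 = 0.91085
R_{2,2} = 0.91085 + (0.91085 − 0.91261)/15 = 0.91073

0.911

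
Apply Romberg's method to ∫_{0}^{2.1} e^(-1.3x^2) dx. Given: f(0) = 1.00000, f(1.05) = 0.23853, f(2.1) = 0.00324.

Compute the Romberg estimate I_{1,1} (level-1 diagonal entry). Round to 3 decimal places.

0.685

I_{0,0} (trapezoid, 1 panel, h=2.1000): 1.05340
I_{1,0} (trapezoid, 2 panels, h=1.0500): 0.77716
I_{1,1} = 0.77716 + (0.77716 − 1.05340)/3 = 0.68508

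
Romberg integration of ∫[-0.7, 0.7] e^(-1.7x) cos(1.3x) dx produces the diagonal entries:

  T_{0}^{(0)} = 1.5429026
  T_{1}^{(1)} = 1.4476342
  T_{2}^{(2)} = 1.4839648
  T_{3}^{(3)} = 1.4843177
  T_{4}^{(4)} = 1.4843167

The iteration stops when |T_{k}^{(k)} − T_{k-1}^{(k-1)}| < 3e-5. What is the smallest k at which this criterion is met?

|T_{1}^{(1)} − T_{0}^{(0)}| = 0.0952684 ≥ 3e-5
|T_{2}^{(2)} − T_{1}^{(1)}| = 0.0363306 ≥ 3e-5
|T_{3}^{(3)} − T_{2}^{(2)}| = 0.0003529 ≥ 3e-5
|T_{4}^{(4)} − T_{3}^{(3)}| = 0.0000010 < 3e-5

k = 4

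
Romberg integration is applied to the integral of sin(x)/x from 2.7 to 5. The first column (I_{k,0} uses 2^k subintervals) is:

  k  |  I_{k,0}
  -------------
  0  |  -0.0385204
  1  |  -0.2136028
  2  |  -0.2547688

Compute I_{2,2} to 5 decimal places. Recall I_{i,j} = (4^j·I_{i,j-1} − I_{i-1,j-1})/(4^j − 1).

I_{1,1} = (4·(-0.2136028) − (-0.0385204)) / 3 = -0.2719636
I_{2,1} = (4·(-0.2547688) − (-0.2136028)) / 3 = -0.2684908
I_{2,2} = (16·(-0.2684908) − (-0.2719636)) / 15 = -0.2682593
(Column j=1 coincides with Simpson's rule on the same nodes.)

-0.26826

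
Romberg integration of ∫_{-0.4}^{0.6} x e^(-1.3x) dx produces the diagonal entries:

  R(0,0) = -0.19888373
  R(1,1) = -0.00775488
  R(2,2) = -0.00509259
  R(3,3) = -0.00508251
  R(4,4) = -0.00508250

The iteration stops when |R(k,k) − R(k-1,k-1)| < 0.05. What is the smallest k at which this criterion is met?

|R(1,1) − R(0,0)| = 0.19112885 ≥ 0.05
|R(2,2) − R(1,1)| = 0.00266229 < 0.05

k = 2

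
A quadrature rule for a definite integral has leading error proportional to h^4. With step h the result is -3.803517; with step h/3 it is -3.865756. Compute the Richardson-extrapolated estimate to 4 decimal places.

Extrapolated value = (81·A(h/3) − A(h)) / (81 − 1)
= (81·(-3.865756) − (-3.803517)) / 80
= -309.322719 / 80 = -3.866534

-3.8665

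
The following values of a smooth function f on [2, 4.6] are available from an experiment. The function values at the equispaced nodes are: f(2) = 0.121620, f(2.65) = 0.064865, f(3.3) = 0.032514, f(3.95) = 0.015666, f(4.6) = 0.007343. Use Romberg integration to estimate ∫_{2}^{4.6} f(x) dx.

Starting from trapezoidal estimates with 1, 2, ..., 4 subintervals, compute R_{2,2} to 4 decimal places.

R_{0,0} (trapezoid, 1 panel, h=2.6000): 0.167652
R_{1,0} (trapezoid, 2 panels, h=1.3000): 0.126094
R_{2,0} (trapezoid, 4 panels, h=0.6500): 0.115392
R_{1,1} = 0.126094 + (0.126094 − 0.167652)/3 = 0.112241
R_{2,1} = 0.115392 + (0.115392 − 0.126094)/3 = 0.111825
R_{2,2} = 0.111825 + (0.111825 − 0.112241)/15 = 0.111797

0.1118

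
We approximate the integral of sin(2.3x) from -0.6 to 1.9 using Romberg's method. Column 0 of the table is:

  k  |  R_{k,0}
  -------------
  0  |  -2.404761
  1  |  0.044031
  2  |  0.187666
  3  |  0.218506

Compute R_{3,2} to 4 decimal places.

0.2283

Richardson extrapolation on the trapezoidal column (denominator 4−1=3):
R_{2,1} = 0.187666 + (0.187666 − 0.044031)/3 = 0.235544
R_{3,1} = (4·0.218506 − 0.187666) / 3 = 0.228786
R_{3,2} = 0.228786 + (0.228786 − 0.235544)/15 = 0.228335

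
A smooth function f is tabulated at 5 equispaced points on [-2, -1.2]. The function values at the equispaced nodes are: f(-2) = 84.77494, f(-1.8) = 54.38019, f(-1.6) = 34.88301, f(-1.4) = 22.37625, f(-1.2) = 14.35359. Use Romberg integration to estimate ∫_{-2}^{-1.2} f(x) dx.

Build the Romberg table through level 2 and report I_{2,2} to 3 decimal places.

31.722

I_{0,0} (trapezoid, 1 panel, h=0.8000): 39.65141
I_{1,0} (trapezoid, 2 panels, h=0.4000): 33.77891
I_{2,0} (trapezoid, 4 panels, h=0.2000): 32.24074
I_{1,1} = 33.77891 + (33.77891 − 39.65141)/3 = 31.82141
I_{2,1} = 32.24074 + (32.24074 − 33.77891)/3 = 31.72802
I_{2,2} = 31.72802 + (31.72802 − 31.82141)/15 = 31.72179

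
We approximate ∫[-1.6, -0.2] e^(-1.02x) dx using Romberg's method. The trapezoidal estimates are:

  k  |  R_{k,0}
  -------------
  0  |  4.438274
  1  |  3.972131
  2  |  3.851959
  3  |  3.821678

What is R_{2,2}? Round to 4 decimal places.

R_{1,1} = (4·3.972131 − 4.438274) / 3 = 3.816750
R_{2,1} = (4·3.851959 − 3.972131) / 3 = 3.811902
R_{2,2} = 3.811902 + (3.811902 − 3.816750)/15 = 3.811579

3.8116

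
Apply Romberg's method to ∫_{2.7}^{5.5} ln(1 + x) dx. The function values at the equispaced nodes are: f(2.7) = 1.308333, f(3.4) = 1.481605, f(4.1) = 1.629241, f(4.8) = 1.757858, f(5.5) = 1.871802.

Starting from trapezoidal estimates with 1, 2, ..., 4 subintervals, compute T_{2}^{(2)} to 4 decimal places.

4.5259

T_{0}^{(0)} (trapezoid, 1 panel, h=2.8000): 4.452189
T_{1}^{(0)} (trapezoid, 2 panels, h=1.4000): 4.507032
T_{2}^{(0)} (trapezoid, 4 panels, h=0.7000): 4.521140
T_{1}^{(1)} = 4.507032 + (4.507032 − 4.452189)/3 = 4.525313
T_{2}^{(1)} = 4.521140 + (4.521140 − 4.507032)/3 = 4.525843
T_{2}^{(2)} = 4.525843 + (4.525843 − 4.525313)/15 = 4.525878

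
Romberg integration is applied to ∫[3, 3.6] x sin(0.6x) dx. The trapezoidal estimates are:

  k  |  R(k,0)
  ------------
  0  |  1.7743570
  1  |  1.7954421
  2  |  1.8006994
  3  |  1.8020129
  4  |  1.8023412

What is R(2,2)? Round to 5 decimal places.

1.80245

Richardson extrapolation on the trapezoidal column (denominator 4−1=3):
R(1,1) = (4·1.7954421 − 1.7743570) / 3 = 1.8024705
R(2,1) = 1.8006994 + (1.8006994 − 1.7954421)/3 = 1.8024518
R(2,2) = 1.8024518 + (1.8024518 − 1.8024705)/15 = 1.8024506
(Column j=1 coincides with Simpson's rule on the same nodes.)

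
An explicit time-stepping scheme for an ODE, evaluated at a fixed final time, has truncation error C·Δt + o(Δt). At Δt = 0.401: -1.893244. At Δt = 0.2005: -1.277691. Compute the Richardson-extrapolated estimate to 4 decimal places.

The leading error scales as Δt; refining by a factor of 2 reduces it by 2^1 = 2.
Extrapolated value = (2·A(Δt/2) − A(Δt)) / (2 − 1)
= (2·(-1.277691) − (-1.893244)) / 1
= -0.662138 / 1 = -0.662138

-0.6621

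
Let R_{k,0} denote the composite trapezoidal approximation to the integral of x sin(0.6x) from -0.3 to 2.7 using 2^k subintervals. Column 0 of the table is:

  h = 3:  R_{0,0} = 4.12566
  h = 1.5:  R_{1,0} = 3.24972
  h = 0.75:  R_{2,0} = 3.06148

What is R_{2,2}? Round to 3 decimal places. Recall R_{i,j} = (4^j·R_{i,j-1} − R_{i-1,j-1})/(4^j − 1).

3.001

R_{1,1} = (4·3.24972 − 4.12566) / 3 = 2.95774
R_{2,1} = 3.06148 + (3.06148 − 3.24972)/3 = 2.99873
R_{2,2} = 2.99873 + (2.99873 − 2.95774)/15 = 3.00146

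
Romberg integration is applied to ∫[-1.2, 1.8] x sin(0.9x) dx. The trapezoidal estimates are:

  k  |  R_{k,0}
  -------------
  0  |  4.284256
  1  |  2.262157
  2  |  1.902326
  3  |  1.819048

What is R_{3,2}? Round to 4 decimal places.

Richardson extrapolation on the trapezoidal column (denominator 4−1=3):
R_{2,1} = 1.902326 + (1.902326 − 2.262157)/3 = 1.782382
R_{3,1} = (4·1.819048 − 1.902326) / 3 = 1.791289
R_{3,2} = 1.791289 + (1.791289 − 1.782382)/15 = 1.791883

1.7919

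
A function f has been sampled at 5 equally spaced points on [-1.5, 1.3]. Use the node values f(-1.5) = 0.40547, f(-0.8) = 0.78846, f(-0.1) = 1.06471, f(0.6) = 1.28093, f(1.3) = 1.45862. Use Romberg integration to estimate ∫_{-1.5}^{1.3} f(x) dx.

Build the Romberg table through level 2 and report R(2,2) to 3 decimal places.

2.864

R(0,0) (trapezoid, 1 panel, h=2.8000): 2.60973
R(1,0) (trapezoid, 2 panels, h=1.4000): 2.79546
R(2,0) (trapezoid, 4 panels, h=0.7000): 2.84630
R(1,1) = 2.79546 + (2.79546 − 2.60973)/3 = 2.85737
R(2,1) = 2.84630 + (2.84630 − 2.79546)/3 = 2.86325
R(2,2) = 2.86325 + (2.86325 − 2.85737)/15 = 2.86364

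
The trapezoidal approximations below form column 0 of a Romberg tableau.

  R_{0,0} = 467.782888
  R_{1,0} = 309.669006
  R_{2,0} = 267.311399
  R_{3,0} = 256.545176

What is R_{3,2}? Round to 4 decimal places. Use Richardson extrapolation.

R_{2,1} = (4·267.311399 − 309.669006) / 3 = 253.192197
R_{3,1} = (4·256.545176 − 267.311399) / 3 = 252.956435
R_{3,2} = (16·252.956435 − 253.192197) / 15 = 252.940718

252.9407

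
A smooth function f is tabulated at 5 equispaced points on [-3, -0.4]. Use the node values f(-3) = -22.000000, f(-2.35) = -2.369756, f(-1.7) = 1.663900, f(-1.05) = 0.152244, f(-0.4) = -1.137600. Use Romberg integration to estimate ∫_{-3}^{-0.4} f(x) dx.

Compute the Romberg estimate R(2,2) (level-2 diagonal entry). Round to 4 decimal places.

R(0,0) (trapezoid, 1 panel, h=2.6000): -30.078880
R(1,0) (trapezoid, 2 panels, h=1.3000): -12.876370
R(2,0) (trapezoid, 4 panels, h=0.6500): -7.879568
R(1,1) = -12.876370 + (-12.876370 − (-30.078880))/3 = -7.142200
R(2,1) = -7.879568 + (-7.879568 − (-12.876370))/3 = -6.213967
R(2,2) = -6.213967 + (-6.213967 − (-7.142200))/15 = -6.152085

-6.1521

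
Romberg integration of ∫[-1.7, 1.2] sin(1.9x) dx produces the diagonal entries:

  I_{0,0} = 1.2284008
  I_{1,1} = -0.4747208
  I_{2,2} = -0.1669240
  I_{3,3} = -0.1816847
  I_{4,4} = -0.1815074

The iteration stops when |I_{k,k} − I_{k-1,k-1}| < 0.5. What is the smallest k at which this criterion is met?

|I_{1,1} − I_{0,0}| = 1.7031216 ≥ 0.5
|I_{2,2} − I_{1,1}| = 0.3077968 < 0.5

k = 2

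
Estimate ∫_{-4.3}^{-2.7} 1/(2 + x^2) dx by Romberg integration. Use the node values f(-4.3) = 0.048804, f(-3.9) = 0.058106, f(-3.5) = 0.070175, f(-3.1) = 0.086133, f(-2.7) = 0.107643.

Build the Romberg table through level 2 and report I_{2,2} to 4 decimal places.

0.1165

I_{0,0} (trapezoid, 1 panel, h=1.6000): 0.125158
I_{1,0} (trapezoid, 2 panels, h=0.8000): 0.118719
I_{2,0} (trapezoid, 4 panels, h=0.4000): 0.117055
I_{1,1} = 0.118719 + (0.118719 − 0.125158)/3 = 0.116573
I_{2,1} = 0.117055 + (0.117055 − 0.118719)/3 = 0.116500
I_{2,2} = 0.116500 + (0.116500 − 0.116573)/15 = 0.116495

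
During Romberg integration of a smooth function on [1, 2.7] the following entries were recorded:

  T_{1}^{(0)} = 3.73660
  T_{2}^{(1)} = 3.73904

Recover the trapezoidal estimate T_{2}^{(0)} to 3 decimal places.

From T_{2}^{(1)} = (4·T_{2}^{(0)} − T_{1}^{(0)})/3, solve for T_{2}^{(0)}:
4·T_{2}^{(0)} = 3·3.73904 + 3.73660 = 14.95372
T_{2}^{(0)} = 3.73843

3.738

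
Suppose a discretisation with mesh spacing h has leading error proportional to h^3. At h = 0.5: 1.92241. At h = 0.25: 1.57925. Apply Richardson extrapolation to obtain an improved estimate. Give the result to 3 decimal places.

The leading error scales as h^3; refining by a factor of 2 reduces it by 2^3 = 8.
Extrapolated value = (8·A(h/2) − A(h)) / (8 − 1)
= (8·1.57925 − 1.92241) / 7
= 10.71159 / 7 = 1.53023

1.530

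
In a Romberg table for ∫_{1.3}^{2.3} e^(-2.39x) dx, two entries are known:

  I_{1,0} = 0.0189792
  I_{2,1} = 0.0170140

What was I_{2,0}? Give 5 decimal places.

0.01751

From I_{2,1} = (4·I_{2,0} − I_{1,0})/3, solve for I_{2,0}:
4·I_{2,0} = 3·0.0170140 + 0.0189792 = 0.0700212
I_{2,0} = 0.0175053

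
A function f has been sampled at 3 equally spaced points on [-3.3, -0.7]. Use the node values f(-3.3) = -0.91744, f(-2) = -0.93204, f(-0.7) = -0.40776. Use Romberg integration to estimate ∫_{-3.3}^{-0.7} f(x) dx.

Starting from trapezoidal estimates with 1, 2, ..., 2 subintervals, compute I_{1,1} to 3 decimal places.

-2.190

I_{0,0} (trapezoid, 1 panel, h=2.6000): -1.72276
I_{1,0} (trapezoid, 2 panels, h=1.3000): -2.07303
I_{1,1} = -2.07303 + (-2.07303 − (-1.72276))/3 = -2.18979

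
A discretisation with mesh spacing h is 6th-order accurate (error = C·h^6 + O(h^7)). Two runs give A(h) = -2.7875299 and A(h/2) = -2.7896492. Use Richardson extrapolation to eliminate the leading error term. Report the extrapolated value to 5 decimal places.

The leading error scales as h^6; refining by a factor of 2 reduces it by 2^6 = 64.
Extrapolated value = (64·A(h/2) − A(h)) / (64 − 1)
= (64·(-2.7896492) − (-2.7875299)) / 63
= -175.7500189 / 63 = -2.7896828

-2.78968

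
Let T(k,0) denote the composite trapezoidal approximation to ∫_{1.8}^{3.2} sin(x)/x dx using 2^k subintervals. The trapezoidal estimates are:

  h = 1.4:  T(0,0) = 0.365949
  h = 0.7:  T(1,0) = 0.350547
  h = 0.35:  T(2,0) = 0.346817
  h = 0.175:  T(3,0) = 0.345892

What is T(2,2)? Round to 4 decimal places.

0.3456

Richardson extrapolation on the trapezoidal column (denominator 4−1=3):
T(1,1) = 0.350547 + (0.350547 − 0.365949)/3 = 0.345413
T(2,1) = 0.346817 + (0.346817 − 0.350547)/3 = 0.345574
T(2,2) = 0.345574 + (0.345574 − 0.345413)/15 = 0.345585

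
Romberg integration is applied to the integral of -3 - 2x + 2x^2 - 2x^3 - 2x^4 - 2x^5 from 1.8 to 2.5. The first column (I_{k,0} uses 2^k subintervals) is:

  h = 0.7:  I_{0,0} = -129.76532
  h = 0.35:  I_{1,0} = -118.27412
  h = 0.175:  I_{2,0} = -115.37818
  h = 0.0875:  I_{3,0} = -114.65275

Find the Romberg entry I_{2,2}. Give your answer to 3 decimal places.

I_{1,1} = (4·(-118.27412) − (-129.76532)) / 3 = -114.44372
I_{2,1} = (4·(-115.37818) − (-118.27412)) / 3 = -114.41287
I_{2,2} = -114.41287 + (-114.41287 − (-114.44372))/15 = -114.41081
(Column j=1 coincides with Simpson's rule on the same nodes.)

-114.411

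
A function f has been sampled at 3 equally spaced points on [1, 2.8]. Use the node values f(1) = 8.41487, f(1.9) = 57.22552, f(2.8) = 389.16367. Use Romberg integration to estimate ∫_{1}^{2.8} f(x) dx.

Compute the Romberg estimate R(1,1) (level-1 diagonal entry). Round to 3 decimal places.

187.944

R(0,0) (trapezoid, 1 panel, h=1.8000): 357.82069
R(1,0) (trapezoid, 2 panels, h=0.9000): 230.41331
R(1,1) = 230.41331 + (230.41331 − 357.82069)/3 = 187.94418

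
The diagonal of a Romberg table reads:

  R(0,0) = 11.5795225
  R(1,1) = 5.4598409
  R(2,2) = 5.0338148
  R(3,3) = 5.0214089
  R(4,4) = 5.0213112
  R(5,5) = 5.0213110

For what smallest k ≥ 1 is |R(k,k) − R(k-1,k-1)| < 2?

|R(1,1) − R(0,0)| = 6.1196816 ≥ 2
|R(2,2) − R(1,1)| = 0.4260261 < 2

k = 2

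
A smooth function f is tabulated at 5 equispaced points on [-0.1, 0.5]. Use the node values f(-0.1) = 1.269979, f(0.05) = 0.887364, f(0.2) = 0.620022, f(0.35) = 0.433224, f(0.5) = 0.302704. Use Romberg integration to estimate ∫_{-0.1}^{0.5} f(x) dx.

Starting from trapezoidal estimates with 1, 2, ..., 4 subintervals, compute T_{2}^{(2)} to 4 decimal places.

T_{0}^{(0)} (trapezoid, 1 panel, h=0.6000): 0.471805
T_{1}^{(0)} (trapezoid, 2 panels, h=0.3000): 0.421909
T_{2}^{(0)} (trapezoid, 4 panels, h=0.1500): 0.409043
T_{1}^{(1)} = 0.421909 + (0.421909 − 0.471805)/3 = 0.405277
T_{2}^{(1)} = 0.409043 + (0.409043 − 0.421909)/3 = 0.404754
T_{2}^{(2)} = 0.404754 + (0.404754 − 0.405277)/15 = 0.404719

0.4047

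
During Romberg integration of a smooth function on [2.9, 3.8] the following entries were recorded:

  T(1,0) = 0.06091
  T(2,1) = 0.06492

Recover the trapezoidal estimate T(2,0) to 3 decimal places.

From T(2,1) = (4·T(2,0) − T(1,0))/3, solve for T(2,0):
4·T(2,0) = 3·0.06492 + 0.06091 = 0.25567
T(2,0) = 0.06392

0.064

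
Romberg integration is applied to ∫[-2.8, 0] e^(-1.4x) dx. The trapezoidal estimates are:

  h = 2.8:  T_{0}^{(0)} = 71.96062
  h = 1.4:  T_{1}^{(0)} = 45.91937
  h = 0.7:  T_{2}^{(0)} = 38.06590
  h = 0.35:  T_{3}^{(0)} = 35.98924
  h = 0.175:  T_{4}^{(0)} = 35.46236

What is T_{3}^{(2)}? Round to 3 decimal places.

Richardson extrapolation on the trapezoidal column (denominator 4−1=3):
T_{2}^{(1)} = 38.06590 + (38.06590 − 45.91937)/3 = 35.44808
T_{3}^{(1)} = 35.98924 + (35.98924 − 38.06590)/3 = 35.29702
T_{3}^{(2)} = 35.29702 + (35.29702 − 35.44808)/15 = 35.28695

35.287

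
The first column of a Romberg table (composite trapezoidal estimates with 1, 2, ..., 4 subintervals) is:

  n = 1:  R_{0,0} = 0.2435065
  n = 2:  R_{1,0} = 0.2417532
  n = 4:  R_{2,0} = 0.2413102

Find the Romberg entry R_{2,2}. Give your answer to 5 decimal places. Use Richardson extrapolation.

R_{1,1} = (4·0.2417532 − 0.2435065) / 3 = 0.2411688
R_{2,1} = 0.2413102 + (0.2413102 − 0.2417532)/3 = 0.2411625
R_{2,2} = 0.2411625 + (0.2411625 − 0.2411688)/15 = 0.2411621

0.24116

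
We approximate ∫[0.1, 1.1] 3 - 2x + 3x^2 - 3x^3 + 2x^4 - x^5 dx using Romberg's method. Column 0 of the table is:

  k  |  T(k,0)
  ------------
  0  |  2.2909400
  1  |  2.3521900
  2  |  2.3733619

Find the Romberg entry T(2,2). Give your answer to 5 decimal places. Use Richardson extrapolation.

2.38094

Richardson extrapolation on the trapezoidal column (denominator 4−1=3):
T(1,1) = (4·2.3521900 − 2.2909400) / 3 = 2.3726067
T(2,1) = (4·2.3733619 − 2.3521900) / 3 = 2.3804192
T(2,2) = 2.3804192 + (2.3804192 − 2.3726067)/15 = 2.3809400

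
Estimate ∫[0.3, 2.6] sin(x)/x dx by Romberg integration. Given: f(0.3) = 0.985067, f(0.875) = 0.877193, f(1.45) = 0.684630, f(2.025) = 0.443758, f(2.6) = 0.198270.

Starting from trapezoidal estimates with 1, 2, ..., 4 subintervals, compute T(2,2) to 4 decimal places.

T(0,0) (trapezoid, 1 panel, h=2.3000): 1.360838
T(1,0) (trapezoid, 2 panels, h=1.1500): 1.467743
T(2,0) (trapezoid, 4 panels, h=0.5750): 1.493418
T(1,1) = 1.467743 + (1.467743 − 1.360838)/3 = 1.503378
T(2,1) = 1.493418 + (1.493418 − 1.467743)/3 = 1.501976
T(2,2) = 1.501976 + (1.501976 − 1.503378)/15 = 1.501883

1.5019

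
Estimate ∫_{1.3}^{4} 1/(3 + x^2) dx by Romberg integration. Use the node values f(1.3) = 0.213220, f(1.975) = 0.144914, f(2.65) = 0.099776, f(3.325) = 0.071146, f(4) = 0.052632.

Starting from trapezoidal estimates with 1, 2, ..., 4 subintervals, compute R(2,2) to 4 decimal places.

R(0,0) (trapezoid, 1 panel, h=2.7000): 0.358900
R(1,0) (trapezoid, 2 panels, h=1.3500): 0.314148
R(2,0) (trapezoid, 4 panels, h=0.6750): 0.302914
R(1,1) = 0.314148 + (0.314148 − 0.358900)/3 = 0.299231
R(2,1) = 0.302914 + (0.302914 − 0.314148)/3 = 0.299169
R(2,2) = 0.299169 + (0.299169 − 0.299231)/15 = 0.299165

0.2992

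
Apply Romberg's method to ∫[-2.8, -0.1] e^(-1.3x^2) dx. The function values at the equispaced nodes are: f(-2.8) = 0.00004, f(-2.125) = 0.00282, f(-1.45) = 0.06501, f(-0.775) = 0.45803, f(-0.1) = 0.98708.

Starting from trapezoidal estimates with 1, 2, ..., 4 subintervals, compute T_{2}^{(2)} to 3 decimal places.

T_{0}^{(0)} (trapezoid, 1 panel, h=2.7000): 1.33261
T_{1}^{(0)} (trapezoid, 2 panels, h=1.3500): 0.75407
T_{2}^{(0)} (trapezoid, 4 panels, h=0.6750): 0.68811
T_{1}^{(1)} = 0.75407 + (0.75407 − 1.33261)/3 = 0.56122
T_{2}^{(1)} = 0.68811 + (0.68811 − 0.75407)/3 = 0.66612
T_{2}^{(2)} = 0.66612 + (0.66612 − 0.56122)/15 = 0.67311

0.673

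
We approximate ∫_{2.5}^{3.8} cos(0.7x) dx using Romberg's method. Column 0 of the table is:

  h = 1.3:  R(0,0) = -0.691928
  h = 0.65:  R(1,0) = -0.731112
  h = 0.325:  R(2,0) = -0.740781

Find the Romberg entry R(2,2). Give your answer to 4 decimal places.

Richardson extrapolation on the trapezoidal column (denominator 4−1=3):
R(1,1) = (4·(-0.731112) − (-0.691928)) / 3 = -0.744173
R(2,1) = (4·(-0.740781) − (-0.731112)) / 3 = -0.744004
R(2,2) = -0.744004 + (-0.744004 − (-0.744173))/15 = -0.743993
(Column j=1 coincides with Simpson's rule on the same nodes.)

-0.7440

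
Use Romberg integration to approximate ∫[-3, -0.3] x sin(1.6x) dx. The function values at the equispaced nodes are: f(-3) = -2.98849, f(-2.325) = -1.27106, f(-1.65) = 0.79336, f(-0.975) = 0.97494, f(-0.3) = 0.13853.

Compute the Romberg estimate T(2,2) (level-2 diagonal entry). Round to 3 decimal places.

-0.597

T(0,0) (trapezoid, 1 panel, h=2.7000): -3.84745
T(1,0) (trapezoid, 2 panels, h=1.3500): -0.85269
T(2,0) (trapezoid, 4 panels, h=0.6750): -0.62622
T(1,1) = -0.85269 + (-0.85269 − (-3.84745))/3 = 0.14556
T(2,1) = -0.62622 + (-0.62622 − (-0.85269))/3 = -0.55073
T(2,2) = -0.55073 + (-0.55073 − 0.14556)/15 = -0.59715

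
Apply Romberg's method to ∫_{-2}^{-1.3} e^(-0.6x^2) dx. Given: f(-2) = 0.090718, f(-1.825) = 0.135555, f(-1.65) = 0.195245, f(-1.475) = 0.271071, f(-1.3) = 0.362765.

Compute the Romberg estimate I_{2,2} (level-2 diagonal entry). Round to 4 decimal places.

I_{0,0} (trapezoid, 1 panel, h=0.7000): 0.158719
I_{1,0} (trapezoid, 2 panels, h=0.3500): 0.147695
I_{2,0} (trapezoid, 4 panels, h=0.1750): 0.145007
I_{1,1} = 0.147695 + (0.147695 − 0.158719)/3 = 0.144020
I_{2,1} = 0.145007 + (0.145007 − 0.147695)/3 = 0.144111
I_{2,2} = 0.144111 + (0.144111 − 0.144020)/15 = 0.144117

0.1441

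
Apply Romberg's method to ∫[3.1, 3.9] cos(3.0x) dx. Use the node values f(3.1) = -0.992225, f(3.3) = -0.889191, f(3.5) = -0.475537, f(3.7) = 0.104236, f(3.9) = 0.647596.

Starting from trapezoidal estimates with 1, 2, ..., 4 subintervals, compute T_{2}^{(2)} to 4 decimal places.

T_{0}^{(0)} (trapezoid, 1 panel, h=0.8000): -0.137852
T_{1}^{(0)} (trapezoid, 2 panels, h=0.4000): -0.259141
T_{2}^{(0)} (trapezoid, 4 panels, h=0.2000): -0.286561
T_{1}^{(1)} = -0.259141 + (-0.259141 − (-0.137852))/3 = -0.299571
T_{2}^{(1)} = -0.286561 + (-0.286561 − (-0.259141))/3 = -0.295701
T_{2}^{(2)} = -0.295701 + (-0.295701 − (-0.299571))/15 = -0.295443

-0.2954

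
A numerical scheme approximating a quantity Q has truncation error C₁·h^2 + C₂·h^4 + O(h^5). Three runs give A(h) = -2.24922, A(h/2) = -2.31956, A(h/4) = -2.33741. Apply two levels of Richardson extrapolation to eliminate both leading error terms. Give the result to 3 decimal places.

First eliminate the h^2 term (factor 2^2 = 4):
  B₁ = (4·(-2.31956) − (-2.24922))/3 = -2.34301
  B₂ = (4·(-2.33741) − (-2.31956))/3 = -2.34336
Then eliminate the h^4 term (factor 2^4 = 16):
  (16·(-2.34336) − (-2.34301))/15 = -2.34338

-2.343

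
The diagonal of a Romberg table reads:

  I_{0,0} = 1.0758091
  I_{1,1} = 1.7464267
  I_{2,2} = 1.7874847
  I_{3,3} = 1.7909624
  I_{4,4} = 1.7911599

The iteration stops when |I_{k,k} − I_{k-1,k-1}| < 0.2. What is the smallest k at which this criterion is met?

|I_{1,1} − I_{0,0}| = 0.6706176 ≥ 0.2
|I_{2,2} − I_{1,1}| = 0.0410580 < 0.2

k = 2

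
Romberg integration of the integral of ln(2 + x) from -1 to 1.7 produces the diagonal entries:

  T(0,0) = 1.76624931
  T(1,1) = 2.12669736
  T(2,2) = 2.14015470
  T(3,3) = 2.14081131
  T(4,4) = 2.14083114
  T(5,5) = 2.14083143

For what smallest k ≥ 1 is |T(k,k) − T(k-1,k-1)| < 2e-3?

k = 3

|T(1,1) − T(0,0)| = 0.36044805 ≥ 2e-3
|T(2,2) − T(1,1)| = 0.01345734 ≥ 2e-3
|T(3,3) − T(2,2)| = 0.00065661 < 2e-3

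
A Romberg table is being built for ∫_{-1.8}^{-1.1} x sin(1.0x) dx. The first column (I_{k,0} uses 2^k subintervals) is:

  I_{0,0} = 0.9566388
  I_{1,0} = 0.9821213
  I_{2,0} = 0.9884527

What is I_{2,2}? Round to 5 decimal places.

0.99056

I_{1,1} = (4·0.9821213 − 0.9566388) / 3 = 0.9906155
I_{2,1} = (4·0.9884527 − 0.9821213) / 3 = 0.9905632
I_{2,2} = (16·0.9905632 − 0.9906155) / 15 = 0.9905597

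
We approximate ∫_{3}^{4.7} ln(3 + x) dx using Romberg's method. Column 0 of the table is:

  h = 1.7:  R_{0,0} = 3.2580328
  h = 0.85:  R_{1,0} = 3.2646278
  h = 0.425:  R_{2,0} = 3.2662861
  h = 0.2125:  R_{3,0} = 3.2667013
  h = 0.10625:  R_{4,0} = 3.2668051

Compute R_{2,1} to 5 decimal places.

Richardson extrapolation on the trapezoidal column (denominator 4−1=3):
R_{2,1} = 3.2662861 + (3.2662861 − 3.2646278)/3 = 3.2668389
(Column j=1 coincides with Simpson's rule on the same nodes.)

3.26684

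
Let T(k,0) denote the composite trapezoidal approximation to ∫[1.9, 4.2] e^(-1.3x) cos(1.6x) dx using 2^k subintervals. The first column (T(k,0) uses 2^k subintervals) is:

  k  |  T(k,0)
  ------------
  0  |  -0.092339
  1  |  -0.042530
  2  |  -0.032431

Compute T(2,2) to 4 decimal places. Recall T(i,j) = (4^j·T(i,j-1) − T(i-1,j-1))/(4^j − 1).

T(1,1) = (4·(-0.042530) − (-0.092339)) / 3 = -0.025927
T(2,1) = -0.032431 + (-0.032431 − (-0.042530))/3 = -0.029065
T(2,2) = (16·(-0.029065) − (-0.025927)) / 15 = -0.029274

-0.0293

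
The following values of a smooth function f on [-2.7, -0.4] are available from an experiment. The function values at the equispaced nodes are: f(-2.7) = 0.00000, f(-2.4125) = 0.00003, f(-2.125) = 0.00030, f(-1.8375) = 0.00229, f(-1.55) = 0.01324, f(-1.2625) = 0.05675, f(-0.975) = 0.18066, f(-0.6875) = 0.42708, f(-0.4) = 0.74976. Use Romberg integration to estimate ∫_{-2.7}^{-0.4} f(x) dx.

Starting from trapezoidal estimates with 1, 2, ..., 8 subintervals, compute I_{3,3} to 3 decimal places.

I_{0,0} (trapezoid, 1 panel, h=2.3000): 0.86222
I_{1,0} (trapezoid, 2 panels, h=1.1500): 0.44634
I_{2,0} (trapezoid, 4 panels, h=0.5750): 0.32722
I_{3,0} (trapezoid, 8 panels, h=0.2875): 0.30338
I_{1,1} = 0.44634 + (0.44634 − 0.86222)/3 = 0.30771
I_{2,1} = 0.32722 + (0.32722 − 0.44634)/3 = 0.28751
I_{3,1} = 0.30338 + (0.30338 − 0.32722)/3 = 0.29543
I_{2,2} = 0.28751 + (0.28751 − 0.30771)/15 = 0.28616
I_{3,2} = 0.29543 + (0.29543 − 0.28751)/15 = 0.29596
I_{3,3} = 0.29596 + (0.29596 − 0.28616)/63 = 0.29612

0.296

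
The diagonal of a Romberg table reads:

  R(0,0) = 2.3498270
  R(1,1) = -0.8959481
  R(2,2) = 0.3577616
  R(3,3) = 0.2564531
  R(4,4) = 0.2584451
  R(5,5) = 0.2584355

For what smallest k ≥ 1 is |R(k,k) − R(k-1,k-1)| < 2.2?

|R(1,1) − R(0,0)| = 3.2457751 ≥ 2.2
|R(2,2) − R(1,1)| = 1.2537097 < 2.2

k = 2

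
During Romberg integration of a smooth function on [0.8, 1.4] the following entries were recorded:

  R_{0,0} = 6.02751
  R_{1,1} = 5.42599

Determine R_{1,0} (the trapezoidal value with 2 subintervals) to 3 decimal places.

From R_{1,1} = (4·R_{1,0} − R_{0,0})/3, solve for R_{1,0}:
4·R_{1,0} = 3·5.42599 + 6.02751 = 22.30548
R_{1,0} = 5.57637

5.576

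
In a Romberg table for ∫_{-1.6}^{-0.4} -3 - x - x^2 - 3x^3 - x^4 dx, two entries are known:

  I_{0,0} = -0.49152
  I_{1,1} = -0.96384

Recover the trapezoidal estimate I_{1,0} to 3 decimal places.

-0.846

From I_{1,1} = (4·I_{1,0} − I_{0,0})/3, solve for I_{1,0}:
4·I_{1,0} = 3·(-0.96384) + (-0.49152) = -3.38304
I_{1,0} = -0.84576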